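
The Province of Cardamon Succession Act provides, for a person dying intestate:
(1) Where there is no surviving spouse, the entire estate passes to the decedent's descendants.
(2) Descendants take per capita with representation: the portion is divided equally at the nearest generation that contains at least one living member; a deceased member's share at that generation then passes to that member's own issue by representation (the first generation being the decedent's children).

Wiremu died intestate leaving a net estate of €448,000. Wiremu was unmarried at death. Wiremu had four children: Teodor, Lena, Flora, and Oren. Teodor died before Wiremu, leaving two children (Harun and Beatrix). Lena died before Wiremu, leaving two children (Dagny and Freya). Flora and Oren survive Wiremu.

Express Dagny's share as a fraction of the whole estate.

Dagny receives 1/8 of the estate.

The entire €448,000 passes to the descendants.
That amount (€448,000) is divided into 4 shares of €112,000: Flora and Oren each take €112,000; Teodor's €112,000 share passes to Teodor's issue; Lena's €112,000 share passes to Lena's issue.
Teodor's share (€112,000) is divided into 2 shares of €56,000: Harun and Beatrix each take €56,000.
Lena's share (€112,000) is divided into 2 shares of €56,000: Dagny and Freya each take €56,000.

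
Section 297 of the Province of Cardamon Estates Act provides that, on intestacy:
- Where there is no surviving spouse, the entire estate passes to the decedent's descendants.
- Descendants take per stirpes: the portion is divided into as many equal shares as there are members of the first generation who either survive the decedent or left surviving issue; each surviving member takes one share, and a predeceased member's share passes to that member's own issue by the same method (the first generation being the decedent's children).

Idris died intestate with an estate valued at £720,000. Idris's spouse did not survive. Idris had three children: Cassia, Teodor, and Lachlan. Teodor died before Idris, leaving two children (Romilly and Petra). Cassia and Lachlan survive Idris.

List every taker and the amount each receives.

Cassia: £240,000; Romilly: £120,000; Petra: £120,000; Lachlan: £240,000

The entire £720,000 passes to the descendants.
That amount (£720,000) is divided into 3 shares of £240,000: Cassia and Lachlan each take £240,000; Teodor's £240,000 share passes to Teodor's issue.
Teodor's share (£240,000) is divided into 2 shares of £120,000: Romilly and Petra each take £120,000.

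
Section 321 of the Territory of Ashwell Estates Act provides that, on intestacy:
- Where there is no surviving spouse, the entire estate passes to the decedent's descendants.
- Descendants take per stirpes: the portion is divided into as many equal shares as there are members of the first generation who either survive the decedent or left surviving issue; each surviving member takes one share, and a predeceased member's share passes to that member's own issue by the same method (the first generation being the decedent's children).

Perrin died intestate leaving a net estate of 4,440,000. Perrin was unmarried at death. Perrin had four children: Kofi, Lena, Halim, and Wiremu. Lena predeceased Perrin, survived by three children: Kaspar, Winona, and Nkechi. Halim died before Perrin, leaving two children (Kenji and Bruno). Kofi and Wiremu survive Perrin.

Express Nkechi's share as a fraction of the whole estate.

Nkechi receives 1/12 of the estate.

The entire 4,440,000 passes to the descendants.
That amount (4,440,000) is divided into 4 shares of 1,110,000: Kofi and Wiremu each take 1,110,000; Lena's 1,110,000 share passes to Lena's issue; Halim's 1,110,000 share passes to Halim's issue.
Lena's share (1,110,000) is divided into 3 shares of 370,000: Kaspar, Winona, and Nkechi each take 370,000.
Halim's share (1,110,000) is divided into 2 shares of 555,000: Kenji and Bruno each take 555,000.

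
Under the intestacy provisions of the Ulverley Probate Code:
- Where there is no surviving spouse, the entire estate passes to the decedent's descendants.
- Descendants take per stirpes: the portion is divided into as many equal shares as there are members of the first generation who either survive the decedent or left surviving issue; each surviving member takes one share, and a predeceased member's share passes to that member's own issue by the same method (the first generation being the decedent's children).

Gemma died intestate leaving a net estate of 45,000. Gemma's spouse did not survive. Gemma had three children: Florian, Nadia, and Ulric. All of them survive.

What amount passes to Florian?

The entire 45,000 passes to the descendants.
That amount (45,000) is divided into 3 shares of 15,000: Florian, Nadia, and Ulric each take 15,000.

Florian receives 15,000.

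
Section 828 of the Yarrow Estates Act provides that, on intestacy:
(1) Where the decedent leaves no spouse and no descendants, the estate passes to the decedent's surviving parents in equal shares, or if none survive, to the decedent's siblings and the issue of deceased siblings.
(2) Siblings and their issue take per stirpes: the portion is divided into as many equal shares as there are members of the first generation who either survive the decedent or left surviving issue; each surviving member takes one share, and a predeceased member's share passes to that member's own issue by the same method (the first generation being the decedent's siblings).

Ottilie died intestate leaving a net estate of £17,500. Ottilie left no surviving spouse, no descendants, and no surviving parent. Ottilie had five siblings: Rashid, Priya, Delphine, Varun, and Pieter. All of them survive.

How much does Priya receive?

The entire £17,500 passes to the siblings and their issue.
That amount (£17,500) is divided into 5 shares of £3,500: Rashid, Priya, Delphine, Varun, and Pieter each take £3,500.

Priya receives £3,500.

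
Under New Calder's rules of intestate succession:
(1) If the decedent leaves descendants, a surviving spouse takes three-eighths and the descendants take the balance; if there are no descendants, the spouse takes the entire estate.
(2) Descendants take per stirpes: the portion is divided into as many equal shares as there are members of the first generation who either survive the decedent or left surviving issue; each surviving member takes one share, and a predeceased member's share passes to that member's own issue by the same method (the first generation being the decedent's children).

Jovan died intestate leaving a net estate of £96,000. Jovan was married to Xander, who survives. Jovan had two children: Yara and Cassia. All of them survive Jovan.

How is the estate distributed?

Xander: £36,000; Yara: £30,000; Cassia: £30,000

Xander takes three-eighths of £96,000 = £36,000. The remaining £60,000 passes to the descendants.
The descendants' portion (£60,000) is divided into 2 shares of £30,000: Yara and Cassia each take £30,000.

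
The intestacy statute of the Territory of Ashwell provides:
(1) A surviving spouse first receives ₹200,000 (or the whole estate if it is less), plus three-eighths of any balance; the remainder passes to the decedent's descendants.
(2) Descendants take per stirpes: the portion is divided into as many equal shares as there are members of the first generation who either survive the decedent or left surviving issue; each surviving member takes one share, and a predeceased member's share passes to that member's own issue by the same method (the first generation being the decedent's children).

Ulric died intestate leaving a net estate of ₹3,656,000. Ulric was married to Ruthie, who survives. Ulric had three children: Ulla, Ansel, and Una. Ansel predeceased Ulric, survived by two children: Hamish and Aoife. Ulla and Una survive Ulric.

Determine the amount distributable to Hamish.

Hamish receives ₹360,000.

Ruthie first takes ₹200,000, leaving a balance of ₹3,456,000. Ruthie then takes three-eighths of the balance (₹1,296,000), for a total of ₹1,496,000. The remaining ₹2,160,000 passes to the descendants.
The descendants' portion (₹2,160,000) is divided into 3 shares of ₹720,000: Ulla and Una each take ₹720,000; Ansel's ₹720,000 share passes to Ansel's issue.
Ansel's share (₹720,000) is divided into 2 shares of ₹360,000: Hamish and Aoife each take ₹360,000.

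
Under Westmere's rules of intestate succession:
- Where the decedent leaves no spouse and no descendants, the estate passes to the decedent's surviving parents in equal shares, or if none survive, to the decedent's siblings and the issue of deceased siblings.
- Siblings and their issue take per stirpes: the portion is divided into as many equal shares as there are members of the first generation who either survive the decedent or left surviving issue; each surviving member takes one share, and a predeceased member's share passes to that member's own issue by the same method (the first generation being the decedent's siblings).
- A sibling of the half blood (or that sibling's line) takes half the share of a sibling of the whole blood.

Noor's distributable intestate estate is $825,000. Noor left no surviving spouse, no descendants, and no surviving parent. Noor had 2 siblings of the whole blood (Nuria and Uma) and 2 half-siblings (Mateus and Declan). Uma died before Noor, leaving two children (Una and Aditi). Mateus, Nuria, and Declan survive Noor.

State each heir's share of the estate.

Mateus: $137,500; Nuria: $275,000; Declan: $137,500; Una: $137,500; Aditi: $137,500

The entire $825,000 passes to the siblings and their issue.
Counting each half-blood sibling's line as half a unit, there are 3 units in $825,000, so one unit is $275,000. Whole-blood lines (Nuria and Uma) take $275,000 each; half-blood lines (Mateus and Declan) take $137,500 each.
Uma's share ($275,000) is divided into 2 shares of $137,500: Una and Aditi each take $137,500.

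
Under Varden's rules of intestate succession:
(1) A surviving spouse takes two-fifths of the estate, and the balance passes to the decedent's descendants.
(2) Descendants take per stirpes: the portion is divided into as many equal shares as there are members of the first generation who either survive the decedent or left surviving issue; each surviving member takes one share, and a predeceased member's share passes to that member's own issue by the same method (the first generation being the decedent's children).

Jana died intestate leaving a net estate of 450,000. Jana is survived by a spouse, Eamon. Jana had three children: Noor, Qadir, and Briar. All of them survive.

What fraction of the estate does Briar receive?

Eamon takes two-fifths of 450,000 = 180,000. The remaining 270,000 passes to the descendants.
The descendants' portion (270,000) is divided into 3 shares of 90,000: Noor, Qadir, and Briar each take 90,000.

Briar receives 1/5 of the estate.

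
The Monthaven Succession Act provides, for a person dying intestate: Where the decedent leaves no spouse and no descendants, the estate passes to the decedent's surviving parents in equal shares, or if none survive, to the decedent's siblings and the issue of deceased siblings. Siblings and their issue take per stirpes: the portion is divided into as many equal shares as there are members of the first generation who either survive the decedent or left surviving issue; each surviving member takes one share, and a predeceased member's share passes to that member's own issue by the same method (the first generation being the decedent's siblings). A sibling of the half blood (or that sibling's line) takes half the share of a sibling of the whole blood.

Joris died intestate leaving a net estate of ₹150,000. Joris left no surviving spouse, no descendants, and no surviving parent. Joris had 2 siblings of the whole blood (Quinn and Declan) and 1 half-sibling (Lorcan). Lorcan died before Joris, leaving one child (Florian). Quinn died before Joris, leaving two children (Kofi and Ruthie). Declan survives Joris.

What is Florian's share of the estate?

The entire ₹150,000 passes to the siblings and their issue.
Counting each half-blood sibling's line as half a unit, there are 5/2 units in ₹150,000, so one unit is ₹60,000. Whole-blood lines (Quinn and Declan) take ₹60,000 each; half-blood lines (Lorcan) take ₹30,000 each.
Lorcan's share (₹30,000) passes entirely to Florian.
Quinn's share (₹60,000) is divided into 2 shares of ₹30,000: Kofi and Ruthie each take ₹30,000.

Florian receives ₹30,000.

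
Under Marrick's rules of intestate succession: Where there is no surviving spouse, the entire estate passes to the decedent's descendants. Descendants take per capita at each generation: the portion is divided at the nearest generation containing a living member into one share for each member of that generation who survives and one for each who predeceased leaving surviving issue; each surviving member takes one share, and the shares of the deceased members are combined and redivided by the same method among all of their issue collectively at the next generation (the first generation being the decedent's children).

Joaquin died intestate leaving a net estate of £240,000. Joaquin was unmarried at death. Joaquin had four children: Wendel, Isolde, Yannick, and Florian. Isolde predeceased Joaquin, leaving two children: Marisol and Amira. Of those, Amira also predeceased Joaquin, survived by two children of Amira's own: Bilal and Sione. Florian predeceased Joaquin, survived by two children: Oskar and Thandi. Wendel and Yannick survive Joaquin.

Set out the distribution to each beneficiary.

The entire £240,000 passes to the descendants.
That amount (£240,000) is divided at the children's generation into 4 shares of £60,000. Wendel and Yannick each take £60,000. The 2 shares of the deceased (Isolde and Florian) are combined into a pool of £120,000.
That pool (£120,000) is divided at the grandchildren's generation into 4 shares of £30,000. Marisol, Oskar, and Thandi each take £30,000. The remaining share for the deceased Amira (£30,000) is carried to the next generation.
That pool (£30,000) is divided at the great-grandchildren's generation equally among Bilal and Sione: £15,000 each.

Wendel: £60,000; Marisol: £30,000; Bilal: £15,000; Sione: £15,000; Yannick: £60,000; Oskar: £30,000; Thandi: £30,000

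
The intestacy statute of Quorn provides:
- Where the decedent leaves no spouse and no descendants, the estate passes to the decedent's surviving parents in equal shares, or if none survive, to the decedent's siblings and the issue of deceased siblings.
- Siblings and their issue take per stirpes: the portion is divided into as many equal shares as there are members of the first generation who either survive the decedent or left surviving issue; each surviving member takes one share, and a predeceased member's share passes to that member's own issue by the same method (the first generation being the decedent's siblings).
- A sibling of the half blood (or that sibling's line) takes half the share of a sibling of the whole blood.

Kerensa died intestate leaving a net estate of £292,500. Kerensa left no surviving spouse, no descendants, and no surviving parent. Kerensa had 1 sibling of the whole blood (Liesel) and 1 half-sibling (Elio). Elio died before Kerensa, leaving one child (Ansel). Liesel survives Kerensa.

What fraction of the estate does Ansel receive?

The entire £292,500 passes to the siblings and their issue.
Counting each half-blood sibling's line as half a unit, there are 3/2 units in £292,500, so one unit is £195,000. Whole-blood lines (Liesel) take £195,000 each; half-blood lines (Elio) take £97,500 each.
Elio's share (£97,500) passes entirely to Ansel.

Ansel receives 1/3 of the estate.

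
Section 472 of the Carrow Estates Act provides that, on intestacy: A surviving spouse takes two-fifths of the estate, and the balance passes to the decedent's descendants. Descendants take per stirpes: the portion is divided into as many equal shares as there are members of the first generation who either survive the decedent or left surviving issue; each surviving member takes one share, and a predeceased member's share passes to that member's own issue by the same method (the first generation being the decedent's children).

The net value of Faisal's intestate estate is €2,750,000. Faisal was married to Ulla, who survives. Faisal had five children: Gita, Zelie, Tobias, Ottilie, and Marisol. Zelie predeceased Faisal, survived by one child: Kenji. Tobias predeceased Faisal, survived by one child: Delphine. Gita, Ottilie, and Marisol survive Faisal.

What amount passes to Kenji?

Ulla takes two-fifths of €2,750,000 = €1,100,000. The remaining €1,650,000 passes to the descendants.
The descendants' portion (€1,650,000) is divided into 5 shares of €330,000: Gita, Ottilie, and Marisol each take €330,000; Zelie's €330,000 share passes to Zelie's issue; Tobias's €330,000 share passes to Tobias's issue.
Zelie's share (€330,000) passes entirely to Kenji.
Tobias's share (€330,000) passes entirely to Delphine.

Kenji receives €330,000.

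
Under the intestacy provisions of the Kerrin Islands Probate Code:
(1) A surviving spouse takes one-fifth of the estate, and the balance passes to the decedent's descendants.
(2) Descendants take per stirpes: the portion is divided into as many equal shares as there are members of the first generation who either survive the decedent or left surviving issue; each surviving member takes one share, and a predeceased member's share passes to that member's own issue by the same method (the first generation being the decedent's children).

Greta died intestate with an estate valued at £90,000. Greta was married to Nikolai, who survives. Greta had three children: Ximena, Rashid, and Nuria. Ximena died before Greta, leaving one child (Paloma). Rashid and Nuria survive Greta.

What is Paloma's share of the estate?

Paloma receives £24,000.

Nikolai takes one-fifth of £90,000 = £18,000. The remaining £72,000 passes to the descendants.
The descendants' portion (£72,000) is divided into 3 shares of £24,000: Rashid and Nuria each take £24,000; Ximena's £24,000 share passes to Ximena's issue.
Ximena's share (£24,000) passes entirely to Paloma.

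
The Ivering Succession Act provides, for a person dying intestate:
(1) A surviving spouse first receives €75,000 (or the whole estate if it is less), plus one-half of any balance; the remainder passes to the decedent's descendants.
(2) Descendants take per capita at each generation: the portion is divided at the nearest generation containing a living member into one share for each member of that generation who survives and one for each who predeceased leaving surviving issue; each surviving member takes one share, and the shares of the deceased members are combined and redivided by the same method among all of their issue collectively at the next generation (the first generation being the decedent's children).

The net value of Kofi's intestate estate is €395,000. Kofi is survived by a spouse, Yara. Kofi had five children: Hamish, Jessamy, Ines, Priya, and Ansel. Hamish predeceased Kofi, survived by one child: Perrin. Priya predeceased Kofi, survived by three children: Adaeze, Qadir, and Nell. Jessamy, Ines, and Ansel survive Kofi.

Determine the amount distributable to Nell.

Yara first takes €75,000, leaving a balance of €320,000. Yara then takes one-half of the balance (€160,000), for a total of €235,000. The remaining €160,000 passes to the descendants.
The descendants' portion (€160,000) is divided at the children's generation into 5 shares of €32,000. Jessamy, Ines, and Ansel each take €32,000. The 2 shares of the deceased (Hamish and Priya) are combined into a pool of €64,000.
That pool (€64,000) is divided at the grandchildren's generation equally among Perrin, Adaeze, Qadir, and Nell: €16,000 each.

Nell receives €16,000.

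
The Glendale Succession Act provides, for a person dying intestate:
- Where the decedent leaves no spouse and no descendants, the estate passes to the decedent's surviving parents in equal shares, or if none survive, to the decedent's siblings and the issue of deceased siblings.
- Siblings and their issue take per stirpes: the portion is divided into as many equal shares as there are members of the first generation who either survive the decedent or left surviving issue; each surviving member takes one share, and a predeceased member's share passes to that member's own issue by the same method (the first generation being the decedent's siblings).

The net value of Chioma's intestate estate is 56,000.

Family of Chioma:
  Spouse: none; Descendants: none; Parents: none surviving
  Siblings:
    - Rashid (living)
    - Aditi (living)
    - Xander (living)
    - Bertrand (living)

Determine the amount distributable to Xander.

The entire 56,000 passes to the siblings and their issue.
That amount (56,000) is divided into 4 shares of 14,000: Rashid, Aditi, Xander, and Bertrand each take 14,000.

Xander receives 14,000.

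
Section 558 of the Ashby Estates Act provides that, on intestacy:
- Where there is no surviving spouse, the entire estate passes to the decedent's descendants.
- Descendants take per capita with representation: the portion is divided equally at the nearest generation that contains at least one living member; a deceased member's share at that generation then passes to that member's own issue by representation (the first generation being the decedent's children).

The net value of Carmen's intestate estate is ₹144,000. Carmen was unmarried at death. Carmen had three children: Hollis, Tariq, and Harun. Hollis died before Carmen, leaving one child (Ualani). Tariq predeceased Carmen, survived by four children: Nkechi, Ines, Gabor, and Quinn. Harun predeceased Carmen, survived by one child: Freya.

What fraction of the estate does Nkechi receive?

The entire ₹144,000 passes to the descendants.
No child survives, so the initial division is made at the grandchildren's generation.
That amount (₹144,000) is divided into 6 shares of ₹24,000: Ualani, Nkechi, Ines, Gabor, Quinn, and Freya each take ₹24,000.

Nkechi receives 1/6 of the estate.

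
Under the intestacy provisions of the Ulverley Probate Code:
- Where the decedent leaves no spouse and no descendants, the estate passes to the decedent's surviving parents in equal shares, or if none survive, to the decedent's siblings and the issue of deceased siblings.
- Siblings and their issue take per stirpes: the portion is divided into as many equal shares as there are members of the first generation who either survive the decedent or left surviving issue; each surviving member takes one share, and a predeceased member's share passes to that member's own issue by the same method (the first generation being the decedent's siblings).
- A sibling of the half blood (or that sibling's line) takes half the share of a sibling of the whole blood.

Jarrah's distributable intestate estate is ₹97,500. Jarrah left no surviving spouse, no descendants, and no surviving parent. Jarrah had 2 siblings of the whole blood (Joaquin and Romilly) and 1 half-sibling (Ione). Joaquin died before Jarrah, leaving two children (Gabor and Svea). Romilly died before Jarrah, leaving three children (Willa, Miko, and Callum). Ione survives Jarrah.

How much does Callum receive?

Callum receives ₹13,000.

The entire ₹97,500 passes to the siblings and their issue.
Counting each half-blood sibling's line as half a unit, there are 5/2 units in ₹97,500, so one unit is ₹39,000. Whole-blood lines (Joaquin and Romilly) take ₹39,000 each; half-blood lines (Ione) take ₹19,500 each.
Joaquin's share (₹39,000) is divided into 2 shares of ₹19,500: Gabor and Svea each take ₹19,500.
Romilly's share (₹39,000) is divided into 3 shares of ₹13,000: Willa, Miko, and Callum each take ₹13,000.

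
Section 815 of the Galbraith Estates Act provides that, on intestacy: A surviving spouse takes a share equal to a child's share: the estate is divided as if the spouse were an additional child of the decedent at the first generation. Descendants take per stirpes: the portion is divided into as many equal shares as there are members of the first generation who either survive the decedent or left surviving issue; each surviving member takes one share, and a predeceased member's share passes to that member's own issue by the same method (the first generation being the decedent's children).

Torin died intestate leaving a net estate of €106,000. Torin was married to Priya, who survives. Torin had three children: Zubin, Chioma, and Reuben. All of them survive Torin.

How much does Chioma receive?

The spouse counts as an additional share at the children's level, so there are 4 primary shares of €26,500. Priya takes one such share (€26,500).
The children's combined portion (€79,500) is divided into 3 shares of €26,500: Zubin, Chioma, and Reuben each take €26,500.

Chioma receives €26,500.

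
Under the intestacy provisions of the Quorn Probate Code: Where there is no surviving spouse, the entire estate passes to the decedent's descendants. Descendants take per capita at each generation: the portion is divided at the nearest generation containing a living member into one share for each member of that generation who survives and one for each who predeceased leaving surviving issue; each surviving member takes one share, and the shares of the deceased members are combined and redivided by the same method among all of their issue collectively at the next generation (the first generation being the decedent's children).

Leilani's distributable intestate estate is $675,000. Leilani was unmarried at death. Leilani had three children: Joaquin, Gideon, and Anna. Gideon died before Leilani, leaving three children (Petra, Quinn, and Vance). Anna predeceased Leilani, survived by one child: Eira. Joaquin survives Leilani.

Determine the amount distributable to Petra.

The entire $675,000 passes to the descendants.
That amount ($675,000) is divided at the children's generation into 3 shares of $225,000. Joaquin takes $225,000. The 2 shares of the deceased (Gideon and Anna) are combined into a pool of $450,000.
That pool ($450,000) is divided at the grandchildren's generation equally among Petra, Quinn, Vance, and Eira: $112,500 each.

Petra receives $112,500.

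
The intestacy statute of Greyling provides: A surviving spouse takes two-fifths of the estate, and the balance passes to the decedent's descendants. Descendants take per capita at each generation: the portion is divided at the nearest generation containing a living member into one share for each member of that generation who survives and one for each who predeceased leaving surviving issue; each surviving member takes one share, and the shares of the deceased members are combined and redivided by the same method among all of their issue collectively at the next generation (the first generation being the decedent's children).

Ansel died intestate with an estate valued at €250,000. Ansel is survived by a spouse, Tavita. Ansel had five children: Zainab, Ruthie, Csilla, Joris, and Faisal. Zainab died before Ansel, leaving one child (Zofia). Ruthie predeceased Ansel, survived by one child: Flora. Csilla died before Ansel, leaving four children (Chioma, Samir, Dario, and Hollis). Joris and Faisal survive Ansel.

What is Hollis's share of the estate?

Tavita takes two-fifths of €250,000 = €100,000. The remaining €150,000 passes to the descendants.
The descendants' portion (€150,000) is divided at the children's generation into 5 shares of €30,000. Joris and Faisal each take €30,000. The 3 shares of the deceased (Zainab, Ruthie, and Csilla) are combined into a pool of €90,000.
That pool (€90,000) is divided at the grandchildren's generation equally among Zofia, Flora, Chioma, Samir, Dario, and Hollis: €15,000 each.

Hollis receives €15,000.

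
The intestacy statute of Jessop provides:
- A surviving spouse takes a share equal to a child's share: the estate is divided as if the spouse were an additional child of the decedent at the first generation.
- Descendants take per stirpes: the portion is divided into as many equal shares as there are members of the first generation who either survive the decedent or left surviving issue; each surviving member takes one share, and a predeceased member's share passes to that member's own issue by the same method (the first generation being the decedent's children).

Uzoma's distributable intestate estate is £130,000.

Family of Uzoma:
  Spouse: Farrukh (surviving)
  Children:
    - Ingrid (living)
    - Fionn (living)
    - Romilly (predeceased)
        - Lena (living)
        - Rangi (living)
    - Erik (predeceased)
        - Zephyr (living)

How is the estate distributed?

The spouse counts as an additional share at the children's level, so there are 5 primary shares of £26,000. Farrukh takes one such share (£26,000).
The children's combined portion (£104,000) is divided into 4 shares of £26,000: Ingrid and Fionn each take £26,000; Romilly's £26,000 share passes to Romilly's issue; Erik's £26,000 share passes to Erik's issue.
Romilly's share (£26,000) is divided into 2 shares of £13,000: Lena and Rangi each take £13,000.
Erik's share (£26,000) passes entirely to Zephyr.

Farrukh: £26,000; Ingrid: £26,000; Fionn: £26,000; Lena: £13,000; Rangi: £13,000; Zephyr: £26,000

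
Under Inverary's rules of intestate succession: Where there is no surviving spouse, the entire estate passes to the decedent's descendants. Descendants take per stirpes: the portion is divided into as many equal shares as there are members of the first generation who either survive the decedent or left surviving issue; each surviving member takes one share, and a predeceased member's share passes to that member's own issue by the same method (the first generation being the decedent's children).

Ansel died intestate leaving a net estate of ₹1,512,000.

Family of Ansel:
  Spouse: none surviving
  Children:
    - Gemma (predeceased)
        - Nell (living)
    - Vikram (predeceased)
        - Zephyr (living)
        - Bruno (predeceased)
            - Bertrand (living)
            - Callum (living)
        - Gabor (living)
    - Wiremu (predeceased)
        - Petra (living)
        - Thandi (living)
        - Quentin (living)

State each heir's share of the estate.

The entire ₹1,512,000 passes to the descendants.
That amount (₹1,512,000) is divided into 3 shares of ₹504,000: Gemma's ₹504,000 share passes to Gemma's issue; Vikram's ₹504,000 share passes to Vikram's issue; Wiremu's ₹504,000 share passes to Wiremu's issue.
Gemma's share (₹504,000) passes entirely to Nell.
Vikram's share (₹504,000) is divided into 3 shares of ₹168,000: Zephyr and Gabor each take ₹168,000; Bruno's ₹168,000 share passes to Bruno's issue.
Bruno's share (₹168,000) is divided into 2 shares of ₹84,000: Bertrand and Callum each take ₹84,000.
Wiremu's share (₹504,000) is divided into 3 shares of ₹168,000: Petra, Thandi, and Quentin each take ₹168,000.

Nell: ₹504,000; Zephyr: ₹168,000; Bertrand: ₹84,000; Callum: ₹84,000; Gabor: ₹168,000; Petra: ₹168,000; Thandi: ₹168,000; Quentin: ₹168,000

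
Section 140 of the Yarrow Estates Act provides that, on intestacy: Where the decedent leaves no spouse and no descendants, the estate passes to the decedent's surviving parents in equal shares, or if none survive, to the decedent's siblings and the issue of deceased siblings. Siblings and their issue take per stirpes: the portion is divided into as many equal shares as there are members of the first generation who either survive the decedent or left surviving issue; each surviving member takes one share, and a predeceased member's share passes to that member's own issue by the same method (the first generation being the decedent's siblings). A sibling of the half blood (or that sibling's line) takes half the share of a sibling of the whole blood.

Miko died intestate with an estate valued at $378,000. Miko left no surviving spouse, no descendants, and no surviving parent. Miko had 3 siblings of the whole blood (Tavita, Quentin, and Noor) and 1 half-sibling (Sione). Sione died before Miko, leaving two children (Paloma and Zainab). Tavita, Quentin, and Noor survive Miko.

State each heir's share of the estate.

The entire $378,000 passes to the siblings and their issue.
Counting each half-blood sibling's line as half a unit, there are 7/2 units in $378,000, so one unit is $108,000. Whole-blood lines (Tavita, Quentin, and Noor) take $108,000 each; half-blood lines (Sione) take $54,000 each.
Sione's share ($54,000) is divided into 2 shares of $27,000: Paloma and Zainab each take $27,000.

Tavita: $108,000; Quentin: $108,000; Noor: $108,000; Paloma: $27,000; Zainab: $27,000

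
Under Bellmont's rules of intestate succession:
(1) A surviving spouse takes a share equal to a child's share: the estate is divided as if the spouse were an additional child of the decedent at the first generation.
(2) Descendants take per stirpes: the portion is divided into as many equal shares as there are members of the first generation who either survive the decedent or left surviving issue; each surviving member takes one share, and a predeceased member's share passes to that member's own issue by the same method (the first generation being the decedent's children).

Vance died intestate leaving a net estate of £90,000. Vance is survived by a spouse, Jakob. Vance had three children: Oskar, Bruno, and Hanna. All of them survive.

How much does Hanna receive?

The spouse counts as an additional share at the children's level, so there are 4 primary shares of £22,500. Jakob takes one such share (£22,500).
The children's combined portion (£67,500) is divided into 3 shares of £22,500: Oskar, Bruno, and Hanna each take £22,500.

Hanna receives £22,500.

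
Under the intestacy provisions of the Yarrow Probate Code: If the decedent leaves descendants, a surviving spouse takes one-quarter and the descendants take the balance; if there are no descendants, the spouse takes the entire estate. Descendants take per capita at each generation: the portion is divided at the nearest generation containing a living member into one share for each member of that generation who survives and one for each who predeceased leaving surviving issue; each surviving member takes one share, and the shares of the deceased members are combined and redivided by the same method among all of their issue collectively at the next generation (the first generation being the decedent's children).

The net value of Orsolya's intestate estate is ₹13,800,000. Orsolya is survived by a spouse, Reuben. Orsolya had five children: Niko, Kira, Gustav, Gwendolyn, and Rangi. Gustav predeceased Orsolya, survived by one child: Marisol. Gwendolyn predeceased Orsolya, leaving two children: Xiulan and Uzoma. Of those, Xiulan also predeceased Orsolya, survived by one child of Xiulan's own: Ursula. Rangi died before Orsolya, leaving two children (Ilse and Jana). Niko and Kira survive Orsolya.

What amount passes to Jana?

Reuben takes one-quarter of ₹13,800,000 = ₹3,450,000. The remaining ₹10,350,000 passes to the descendants.
The descendants' portion (₹10,350,000) is divided at the children's generation into 5 shares of ₹2,070,000. Niko and Kira each take ₹2,070,000. The 3 shares of the deceased (Gustav, Gwendolyn, and Rangi) are combined into a pool of ₹6,210,000.
That pool (₹6,210,000) is divided at the grandchildren's generation into 5 shares of ₹1,242,000. Marisol, Uzoma, Ilse, and Jana each take ₹1,242,000. The remaining share for the deceased Xiulan (₹1,242,000) is carried to the next generation.
That pool (₹1,242,000) passes entirely to Ursula, the sole taker at the great-grandchildren's generation.

Jana receives ₹1,242,000.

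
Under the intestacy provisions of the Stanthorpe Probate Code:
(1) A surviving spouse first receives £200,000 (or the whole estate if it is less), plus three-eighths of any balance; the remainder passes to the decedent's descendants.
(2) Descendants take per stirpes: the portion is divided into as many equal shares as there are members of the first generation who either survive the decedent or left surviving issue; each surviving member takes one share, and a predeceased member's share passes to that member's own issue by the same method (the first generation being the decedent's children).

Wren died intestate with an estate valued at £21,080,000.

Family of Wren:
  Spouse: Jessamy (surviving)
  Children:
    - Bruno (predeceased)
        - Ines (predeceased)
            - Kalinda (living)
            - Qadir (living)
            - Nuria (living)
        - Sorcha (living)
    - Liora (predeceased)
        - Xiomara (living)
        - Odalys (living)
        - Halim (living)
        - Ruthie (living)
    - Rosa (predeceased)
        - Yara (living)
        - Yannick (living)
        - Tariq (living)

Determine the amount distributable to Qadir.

Qadir receives £725,000.

Jessamy first takes £200,000, leaving a balance of £20,880,000. Jessamy then takes three-eighths of the balance (£7,830,000), for a total of £8,030,000. The remaining £13,050,000 passes to the descendants.
The descendants' portion (£13,050,000) is divided into 3 shares of £4,350,000: Bruno's £4,350,000 share passes to Bruno's issue; Liora's £4,350,000 share passes to Liora's issue; Rosa's £4,350,000 share passes to Rosa's issue.
Bruno's share (£4,350,000) is divided into 2 shares of £2,175,000: Sorcha takes £2,175,000; Ines's £2,175,000 share passes to Ines's issue.
Ines's share (£2,175,000) is divided into 3 shares of £725,000: Kalinda, Qadir, and Nuria each take £725,000.
Liora's share (£4,350,000) is divided into 4 shares of £1,087,500: Xiomara, Odalys, Halim, and Ruthie each take £1,087,500.
Rosa's share (£4,350,000) is divided into 3 shares of £1,450,000: Yara, Yannick, and Tariq each take £1,450,000.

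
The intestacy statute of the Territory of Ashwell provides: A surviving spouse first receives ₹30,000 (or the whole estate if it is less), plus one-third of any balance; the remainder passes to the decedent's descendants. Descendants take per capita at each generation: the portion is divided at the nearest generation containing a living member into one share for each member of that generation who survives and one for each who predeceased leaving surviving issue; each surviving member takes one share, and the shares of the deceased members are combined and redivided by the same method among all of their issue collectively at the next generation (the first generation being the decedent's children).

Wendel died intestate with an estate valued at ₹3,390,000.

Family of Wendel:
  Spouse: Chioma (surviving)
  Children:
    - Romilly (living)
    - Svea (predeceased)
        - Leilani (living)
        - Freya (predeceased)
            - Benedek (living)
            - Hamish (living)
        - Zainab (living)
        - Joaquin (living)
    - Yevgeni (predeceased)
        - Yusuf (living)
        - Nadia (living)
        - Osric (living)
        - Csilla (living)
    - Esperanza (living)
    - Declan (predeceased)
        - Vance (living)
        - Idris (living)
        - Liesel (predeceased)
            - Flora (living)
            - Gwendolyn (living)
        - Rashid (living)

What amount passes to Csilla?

Chioma first takes ₹30,000, leaving a balance of ₹3,360,000. Chioma then takes one-third of the balance (₹1,120,000), for a total of ₹1,150,000. The remaining ₹2,240,000 passes to the descendants.
The descendants' portion (₹2,240,000) is divided at the children's generation into 5 shares of ₹448,000. Romilly and Esperanza each take ₹448,000. The 3 shares of the deceased (Svea, Yevgeni, and Declan) are combined into a pool of ₹1,344,000.
That pool (₹1,344,000) is divided at the grandchildren's generation into 12 shares of ₹112,000. Leilani, Zainab, Joaquin, Yusuf, Nadia, Osric, Csilla, Vance, Idris, and Rashid each take ₹112,000. The 2 shares of the deceased (Freya and Liesel) are combined into a pool of ₹224,000.
That pool (₹224,000) is divided at the great-grandchildren's generation equally among Benedek, Hamish, Flora, and Gwendolyn: ₹56,000 each.

Csilla receives ₹112,000.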